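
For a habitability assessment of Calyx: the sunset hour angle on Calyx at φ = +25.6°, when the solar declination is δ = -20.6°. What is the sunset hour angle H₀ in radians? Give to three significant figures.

H₀ = 1.39 rad

cos H₀ = −tan φ · tan δ = −tan(+25.6°) × tan(-20.600°) = 0.1801, so H₀ = 1.3897 rad = 79.63°.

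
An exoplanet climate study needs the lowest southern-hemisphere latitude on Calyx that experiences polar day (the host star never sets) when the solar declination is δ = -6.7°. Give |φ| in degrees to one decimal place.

Polar day requires cos H₀ = −tan φ tan δ ≤ −1, i.e. tan φ tan δ ≥ 1.
The boundary is |tan φ| · |tan δ| = 1, so |φ| = 90° − |δ| = 90° − 6.7° = 83.3° in the southern hemisphere.

|φ| = 83.3°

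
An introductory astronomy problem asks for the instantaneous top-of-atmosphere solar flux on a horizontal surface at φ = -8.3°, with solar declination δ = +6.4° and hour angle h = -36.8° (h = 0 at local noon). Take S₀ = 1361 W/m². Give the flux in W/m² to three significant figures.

cos θ_z = sin φ sin δ + cos φ cos δ cos h = -0.016091 + 0.787406 = 0.771315.
Flux = S₀ · cos θ_z = 1361 × 0.771315 = 1050 W/m².

1.05e+03 W/m²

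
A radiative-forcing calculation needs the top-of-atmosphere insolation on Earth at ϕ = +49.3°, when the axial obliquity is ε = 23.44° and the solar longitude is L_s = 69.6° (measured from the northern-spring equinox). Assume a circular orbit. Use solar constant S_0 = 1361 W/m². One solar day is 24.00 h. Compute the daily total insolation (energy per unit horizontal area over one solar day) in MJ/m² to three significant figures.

41.8 MJ/m²

Solar declination: sin δ = sin ε · sin L_s = sin 23.44° × sin 69.6° = 0.37284, so δ = +21.891°.
cos h₀ = −tan(+49.3°) tan(+21.891°) = -0.4672, h₀ = 2.0569 rad.
Bracket: h₀ sin ϕ sin δ + cos ϕ cos δ sin h₀ = 2.0569×0.75813×0.37284 + 0.65210×0.92790×0.88418 = 0.581406 + 0.535003 = 1.116409.
Q̄ = (S_0/π) × [bracket] = (1361/π) × 1.116409 = 483.65 W/m².
Daily total = Q̄ × 24.00 h × 3600 s/h = 483.65 × 24.00 × 3600 / 10⁶ = 41.79 MJ/m².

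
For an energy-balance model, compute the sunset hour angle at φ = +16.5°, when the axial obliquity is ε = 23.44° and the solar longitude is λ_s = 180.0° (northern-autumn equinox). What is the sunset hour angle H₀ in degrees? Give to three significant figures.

Solar declination: sin δ = sin ε · sin λ_s = sin 23.44° × sin 180.0° = 0.00000, so δ = +0.000°.
cos H₀ = −tan φ · tan δ = −tan(+16.5°) × tan(+0.000°) = -0.0000, so H₀ = 1.5708 rad = 90.00°.

H₀ = 90.0°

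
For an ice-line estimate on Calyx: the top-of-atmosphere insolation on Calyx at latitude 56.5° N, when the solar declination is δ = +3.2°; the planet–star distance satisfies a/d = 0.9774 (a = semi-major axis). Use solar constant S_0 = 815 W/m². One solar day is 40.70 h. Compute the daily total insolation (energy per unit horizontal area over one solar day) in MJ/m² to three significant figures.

22.7 MJ/m²

cos h₀ = −tan(+56.5°) tan(+3.200°) = -0.0845, h₀ = 1.6554 rad.
Bracket: h₀ sin ϕ sin δ + cos ϕ cos δ sin h₀ = 1.6554×0.83389×0.05582 + 0.55194×0.99844×0.99643 = 0.077055 + 0.549112 = 0.626167.
Inverse-square distance factor (a/d)² = 0.9774² = 0.955311.
Q̄ = (S_0/π) × 0.955311 × [bracket] = (815/π) × 0.955311 × 0.626167 = 155.18 W/m².
Daily total = Q̄ × 40.70 h × 3600 s/h = 155.18 × 40.70 × 3600 / 10⁶ = 22.74 MJ/m².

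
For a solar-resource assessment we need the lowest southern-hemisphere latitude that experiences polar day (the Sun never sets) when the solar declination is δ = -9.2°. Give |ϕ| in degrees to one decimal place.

|ϕ| = 80.8°

Polar day requires cos h₀ = −tan ϕ tan δ ≤ −1, i.e. tan ϕ tan δ ≥ 1.
The boundary is |tan ϕ| · |tan δ| = 1, so |ϕ| = 90° − |δ| = 90° − 9.2° = 80.8° in the southern hemisphere.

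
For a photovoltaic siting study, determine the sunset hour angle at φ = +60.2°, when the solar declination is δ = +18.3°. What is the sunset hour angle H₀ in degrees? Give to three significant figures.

cos H₀ = −tan φ · tan δ = −tan(+60.2°) × tan(+18.300°) = -0.5775, so H₀ = 2.1864 rad = 125.27°.

H₀ = 125°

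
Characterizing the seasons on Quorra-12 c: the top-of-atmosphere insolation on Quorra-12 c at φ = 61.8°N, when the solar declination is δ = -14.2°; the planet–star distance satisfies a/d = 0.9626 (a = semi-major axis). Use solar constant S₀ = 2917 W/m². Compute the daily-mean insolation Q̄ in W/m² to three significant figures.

cos H₀ = −tan(+61.8°) tan(-14.200°) = 0.4719, H₀ = 1.0793 rad.
Bracket: H₀ sin φ sin δ + cos φ cos δ sin H₀ = 1.0793×0.88130×-0.24531 + 0.47255×0.96945×0.88164 = -0.233336 + 0.403891 = 0.170555.
Inverse-square distance factor (a/d)² = 0.9626² = 0.926599.
Q̄ = (S₀/π) × 0.926599 × [bracket] = (2917/π) × 0.926599 × 0.170555 = 146.7 W/m².

Q̄ ≈ 147 W/m²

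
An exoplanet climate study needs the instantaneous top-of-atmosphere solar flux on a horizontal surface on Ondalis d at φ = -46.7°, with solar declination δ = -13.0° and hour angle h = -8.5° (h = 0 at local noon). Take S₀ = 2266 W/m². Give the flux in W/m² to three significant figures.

cos θ_z = sin φ sin δ + cos φ cos δ cos h = 0.163713 + 0.660901 = 0.824614.
Flux = S₀ · cos θ_z = 2266 × 0.824614 = 1869 W/m².

1.87e+03 W/m²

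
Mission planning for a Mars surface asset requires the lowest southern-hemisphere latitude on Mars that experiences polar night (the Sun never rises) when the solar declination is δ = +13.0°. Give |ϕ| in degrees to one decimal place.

|ϕ| = 77.0°

Polar night requires cos h₀ = −tan ϕ tan δ ≥ 1, i.e. tan ϕ tan δ ≤ −1.
The boundary is |tan ϕ| · |tan δ| = 1, so |ϕ| = 90° − |δ| = 90° − 13.0° = 77.0° in the southern hemisphere.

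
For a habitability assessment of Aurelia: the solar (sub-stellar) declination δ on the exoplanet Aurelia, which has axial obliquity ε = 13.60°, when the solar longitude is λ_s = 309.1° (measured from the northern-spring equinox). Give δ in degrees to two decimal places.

δ = -10.51°

sin δ = sin ε · sin λ_s = sin 13.60° × sin 309.1° = -0.182481.
δ = arcsin(-0.182481) = -10.51°.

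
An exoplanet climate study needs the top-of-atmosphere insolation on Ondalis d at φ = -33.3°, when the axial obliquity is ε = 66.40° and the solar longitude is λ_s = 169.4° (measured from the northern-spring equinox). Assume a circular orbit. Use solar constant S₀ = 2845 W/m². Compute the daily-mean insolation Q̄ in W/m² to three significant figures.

Solar declination: sin δ = sin ε · sin λ_s = sin 66.40° × sin 169.4° = 0.16857, so δ = +9.704°.
cos H₀ = −tan(-33.3°) tan(+9.704°) = 0.1123, H₀ = 1.4582 rad.
Bracket: H₀ sin φ sin δ + cos φ cos δ sin H₀ = 1.4582×-0.54902×0.16857 + 0.83581×0.98569×0.99367 = -0.134954 + 0.818635 = 0.683681.
Q̄ = (S₀/π) × [bracket] = (2845/π) × 0.683681 = 619.1 W/m².

Q̄ ≈ 619 W/m²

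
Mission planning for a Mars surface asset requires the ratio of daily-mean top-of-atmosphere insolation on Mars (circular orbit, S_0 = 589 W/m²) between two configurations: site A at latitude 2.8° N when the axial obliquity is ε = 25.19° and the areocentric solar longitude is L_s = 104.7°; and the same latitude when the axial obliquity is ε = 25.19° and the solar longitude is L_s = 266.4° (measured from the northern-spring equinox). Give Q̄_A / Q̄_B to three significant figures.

— Configuration A (ϕ=+2.8°):
sin δ = sin 25.19° × sin 104.7° = 0.41169, so δ = +24.311°.
cos h₀ = −tan(+2.8°) tan(+24.311°) = -0.0221, h₀ = 1.5929 rad.
Bracket: h₀ sin ϕ sin δ + cos ϕ cos δ sin h₀ = 1.5929×0.04885×0.41169 + 0.99881×0.91132×0.99976 = 0.032035 + 0.910017 = 0.942052.
Q̄ = (S_0/π) × [bracket] = (589/π) × 0.942052 = 176.62 W/m².
— Configuration B (ϕ=+2.8°):
Solar declination: sin δ = sin ε · sin L_s = sin 25.19° × sin 266.4° = -0.42478, so δ = -25.137°.
cos h₀ = −tan(+2.8°) tan(-25.137°) = 0.0229, h₀ = 1.5478 rad.
Bracket: h₀ sin ϕ sin δ + cos ϕ cos δ sin h₀ = 1.5478×0.04885×-0.42478 + 0.99881×0.90530×0.99974 = -0.032118 + 0.903988 = 0.871870.
Q̄ = (S_0/π) × [bracket] = (589/π) × 0.871870 = 163.46 W/m².
Ratio Q̄_A / Q̄_B = 176.62 / 163.46 = 1.081.

Q̄_A / Q̄_B ≈ 1.08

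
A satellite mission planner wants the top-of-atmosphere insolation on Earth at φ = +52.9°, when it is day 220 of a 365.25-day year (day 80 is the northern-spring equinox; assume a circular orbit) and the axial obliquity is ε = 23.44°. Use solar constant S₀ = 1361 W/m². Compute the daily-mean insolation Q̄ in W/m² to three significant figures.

Solar longitude: λ_s = 360° × (220 − 80)/365.25 = 137.988°.
sin δ = sin 23.44° × sin 137.988° = 0.26624, so δ = +15.440°.
cos H₀ = −tan(+52.9°) tan(+15.440°) = -0.3652, H₀ = 1.9447 rad.
Bracket: H₀ sin φ sin δ + cos φ cos δ sin H₀ = 1.9447×0.79758×0.26624 + 0.60321×0.96391×0.93093 = 0.412953 + 0.541280 = 0.954233.
Q̄ = (S₀/π) × [bracket] = (1361/π) × 0.954233 = 413.4 W/m².

Q̄ ≈ 413 W/m²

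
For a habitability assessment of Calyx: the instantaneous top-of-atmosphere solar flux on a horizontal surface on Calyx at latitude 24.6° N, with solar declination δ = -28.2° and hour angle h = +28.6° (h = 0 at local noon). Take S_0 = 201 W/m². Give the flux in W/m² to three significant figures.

cos θ_z = sin ϕ sin δ + cos ϕ cos δ cos h = -0.196714 + 0.703539 = 0.506825.
Flux = S_0 · cos θ_z = 201 × 0.506825 = 101.9 W/m².

102 W/m²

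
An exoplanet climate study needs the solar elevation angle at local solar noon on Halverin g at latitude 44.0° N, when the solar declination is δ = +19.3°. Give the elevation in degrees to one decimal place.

65.3°

At local noon the hour angle is zero, so the zenith angle equals |ϕ − δ| = |+44.0° − (+19.300°)| = 24.700°.
Elevation = 90° − 24.700° = 65.3°.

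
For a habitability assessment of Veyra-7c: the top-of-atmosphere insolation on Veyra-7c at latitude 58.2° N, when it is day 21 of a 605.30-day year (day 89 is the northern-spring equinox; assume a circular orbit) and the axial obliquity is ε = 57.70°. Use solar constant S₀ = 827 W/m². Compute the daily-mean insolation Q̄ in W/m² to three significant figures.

Solar longitude: λ_s = 360° × (21 − 89)/605.30 = -40.443°, i.e. -40.443° + 360° = 319.557°.
sin δ = sin 57.70° × sin 319.557° = -0.54831, so δ = -33.251°.
cos H₀ = −tan(+58.2°) tan(-33.251°) = 1.0575 ≥ 1 ⇒ polar night, H₀ = 0 and Q̄ = 0.

Q̄ ≈ 0.00 W/m²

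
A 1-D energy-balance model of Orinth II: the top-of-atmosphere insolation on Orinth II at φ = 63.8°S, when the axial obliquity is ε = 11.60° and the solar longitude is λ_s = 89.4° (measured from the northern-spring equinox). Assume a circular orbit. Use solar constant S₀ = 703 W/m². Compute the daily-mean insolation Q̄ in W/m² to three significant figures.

Solar declination: sin δ = sin ε · sin λ_s = sin 11.60° × sin 89.4° = 0.20107, so δ = +11.599°.
cos H₀ = −tan(-63.8°) tan(+11.599°) = 0.4171, H₀ = 1.1405 rad.
Bracket: H₀ sin φ sin δ + cos φ cos δ sin H₀ = 1.1405×-0.89726×0.20107 + 0.44151×0.97958×0.90884 = -0.205760 + 0.393068 = 0.187308.
Q̄ = (S₀/π) × [bracket] = (703/π) × 0.187308 = 41.91 W/m².

Q̄ ≈ 41.9 W/m²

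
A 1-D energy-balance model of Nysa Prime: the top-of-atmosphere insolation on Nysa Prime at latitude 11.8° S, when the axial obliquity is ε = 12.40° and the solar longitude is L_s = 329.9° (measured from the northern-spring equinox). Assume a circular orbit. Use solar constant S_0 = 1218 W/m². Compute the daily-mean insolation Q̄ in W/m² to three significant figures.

Q̄ ≈ 391 W/m²

Solar declination: sin δ = sin ε · sin L_s = sin 12.40° × sin 329.9° = -0.10769, so δ = -6.182°.
cos h₀ = −tan(-11.8°) tan(-6.182°) = -0.0226, h₀ = 1.5934 rad.
Bracket: h₀ sin ϕ sin δ + cos ϕ cos δ sin h₀ = 1.5934×-0.20450×-0.10769 + 0.97887×0.99418×0.99974 = 0.035091 + 0.972920 = 1.008011.
Q̄ = (S_0/π) × [bracket] = (1218/π) × 1.008011 = 390.8 W/m².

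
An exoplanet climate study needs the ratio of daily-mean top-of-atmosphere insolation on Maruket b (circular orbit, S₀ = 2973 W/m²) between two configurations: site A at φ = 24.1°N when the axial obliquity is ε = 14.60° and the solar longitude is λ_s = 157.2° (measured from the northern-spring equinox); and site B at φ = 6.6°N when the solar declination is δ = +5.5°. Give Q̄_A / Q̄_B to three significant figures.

— Configuration A (φ=+24.1°):
Solar declination: sin δ = sin ε · sin λ_s = sin 14.60° × sin 157.2° = 0.09768, so δ = +5.606°.
cos H₀ = −tan(+24.1°) tan(+5.606°) = -0.0439, H₀ = 1.6147 rad.
Bracket: H₀ sin φ sin δ + cos φ cos δ sin H₀ = 1.6147×0.40833×0.09768 + 0.91283×0.99522×0.99904 = 0.064403 + 0.907595 = 0.971998.
Q̄ = (S₀/π) × [bracket] = (2973/π) × 0.971998 = 919.84 W/m².
— Configuration B (φ=+6.6°):
cos H₀ = −tan(+6.6°) tan(+5.500°) = -0.0111, H₀ = 1.5819 rad.
Bracket: H₀ sin φ sin δ + cos φ cos δ sin H₀ = 1.5819×0.11494×0.09585 + 0.99337×0.99540×0.99994 = 0.017428 + 0.988741 = 1.006169.
Q̄ = (S₀/π) × [bracket] = (2973/π) × 1.006169 = 952.17 W/m².
Ratio Q̄_A / Q̄_B = 919.84 / 952.17 = 0.9660.

Q̄_A / Q̄_B ≈ 0.966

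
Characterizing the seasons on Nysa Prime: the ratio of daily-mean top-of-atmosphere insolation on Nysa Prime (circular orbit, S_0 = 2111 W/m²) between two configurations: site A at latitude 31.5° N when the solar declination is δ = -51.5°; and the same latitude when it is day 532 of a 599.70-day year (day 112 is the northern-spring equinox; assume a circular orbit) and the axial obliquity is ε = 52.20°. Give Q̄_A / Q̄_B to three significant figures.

Q̄_A / Q̄_B ≈ 0.627

— Configuration A (ϕ=+31.5°):
cos h₀ = −tan(+31.5°) tan(-51.500°) = 0.7704, h₀ = 0.6913 rad.
Bracket: h₀ sin ϕ sin δ + cos ϕ cos δ sin h₀ = 0.6913×0.52250×-0.78261 + 0.85264×0.62251×0.63757 = -0.282682 + 0.338407 = 0.055725.
Q̄ = (S_0/π) × [bracket] = (2111/π) × 0.055725 = 37.445 W/m².
— Configuration B (ϕ=+31.5°):
Solar longitude: L_s = 360° × (532 − 112)/599.70 = 252.126°.
sin δ = sin 52.20° × sin 252.126° = -0.75202, so δ = -48.765°.
cos h₀ = −tan(+31.5°) tan(-48.765°) = 0.6991, h₀ = 0.7966 rad.
Bracket: h₀ sin ϕ sin δ + cos ϕ cos δ sin h₀ = 0.7966×0.52250×-0.75202 + 0.85264×0.65914×0.71498 = -0.313008 + 0.401825 = 0.088817.
Q̄ = (S_0/π) × [bracket] = (2111/π) × 0.088817 = 59.681 W/m².
Ratio Q̄_A / Q̄_B = 37.445 / 59.681 = 0.6274.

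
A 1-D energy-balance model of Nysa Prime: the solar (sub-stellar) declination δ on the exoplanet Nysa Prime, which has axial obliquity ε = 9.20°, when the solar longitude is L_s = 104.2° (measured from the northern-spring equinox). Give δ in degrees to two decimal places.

δ = +8.92°

sin δ = sin ε · sin L_s = sin 9.20° × sin 104.2° = 0.154996.
δ = arcsin(0.154996) = +8.92°.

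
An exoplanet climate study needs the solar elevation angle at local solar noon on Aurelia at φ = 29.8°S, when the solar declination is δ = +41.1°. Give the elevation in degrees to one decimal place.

At local noon the hour angle is zero, so the zenith angle equals |φ − δ| = |-29.8° − (+41.100°)| = 70.900°.
Elevation = 90° − 70.900° = 19.1°.

19.1°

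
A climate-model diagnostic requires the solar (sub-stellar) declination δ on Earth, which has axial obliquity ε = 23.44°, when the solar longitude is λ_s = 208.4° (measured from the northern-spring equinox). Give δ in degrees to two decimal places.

sin δ = sin ε · sin λ_s = sin 23.44° × sin 208.4° = -0.189198.
δ = arcsin(-0.189198) = -10.91°.

δ = -10.91°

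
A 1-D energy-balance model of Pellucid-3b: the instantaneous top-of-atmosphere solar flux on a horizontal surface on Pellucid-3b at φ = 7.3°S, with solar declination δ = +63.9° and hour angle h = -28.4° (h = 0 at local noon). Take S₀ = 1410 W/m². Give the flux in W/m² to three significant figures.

cos θ_z = sin φ sin δ + cos φ cos δ cos h = -0.114108 + 0.383855 = 0.269747.
Flux = S₀ · cos θ_z = 1410 × 0.269747 = 380.3 W/m².

380 W/m²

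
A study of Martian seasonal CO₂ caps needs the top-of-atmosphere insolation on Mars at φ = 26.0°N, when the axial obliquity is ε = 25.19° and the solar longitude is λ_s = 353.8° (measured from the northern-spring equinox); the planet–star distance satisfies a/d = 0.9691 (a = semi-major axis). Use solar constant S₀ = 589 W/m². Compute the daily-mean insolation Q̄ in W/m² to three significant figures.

Solar declination: sin δ = sin ε · sin λ_s = sin 25.19° × sin 353.8° = -0.04597, so δ = -2.635°.
cos H₀ = −tan(+26.0°) tan(-2.635°) = 0.0224, H₀ = 1.5484 rad.
Bracket: H₀ sin φ sin δ + cos φ cos δ sin H₀ = 1.5484×0.43837×-0.04597 + 0.89879×0.99894×0.99975 = -0.031203 + 0.897613 = 0.866410.
Inverse-square distance factor (a/d)² = 0.9691² = 0.939155.
Q̄ = (S₀/π) × 0.939155 × [bracket] = (589/π) × 0.939155 × 0.866410 = 152.6 W/m².

Q̄ ≈ 153 W/m²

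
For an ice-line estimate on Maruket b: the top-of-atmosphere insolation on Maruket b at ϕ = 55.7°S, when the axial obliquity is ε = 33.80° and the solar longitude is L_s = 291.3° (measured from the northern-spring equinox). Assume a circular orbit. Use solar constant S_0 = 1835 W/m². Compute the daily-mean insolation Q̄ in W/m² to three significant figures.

Q̄ ≈ 796 W/m²

Solar declination: sin δ = sin ε · sin L_s = sin 33.80° × sin 291.3° = -0.51830, so δ = -31.218°.
cos h₀ = −tan(-55.7°) tan(-31.218°) = -0.8884, h₀ = 2.6647 rad.
Bracket: h₀ sin ϕ sin δ + cos ϕ cos δ sin h₀ = 2.6647×-0.82610×-0.51830 + 0.56353×0.85520×0.45900 = 1.140938 + 0.221206 = 1.362144.
Q̄ = (S_0/π) × [bracket] = (1835/π) × 1.362144 = 795.6 W/m².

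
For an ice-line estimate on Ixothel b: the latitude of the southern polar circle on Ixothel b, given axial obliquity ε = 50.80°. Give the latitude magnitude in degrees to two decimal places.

The polar circle is the lowest latitude that experiences at least one full rotation of continuous darkness at the northern-summer solstice; it lies at |φ| = 90° − ε = 90° − 50.80° = 39.20°.

39.20°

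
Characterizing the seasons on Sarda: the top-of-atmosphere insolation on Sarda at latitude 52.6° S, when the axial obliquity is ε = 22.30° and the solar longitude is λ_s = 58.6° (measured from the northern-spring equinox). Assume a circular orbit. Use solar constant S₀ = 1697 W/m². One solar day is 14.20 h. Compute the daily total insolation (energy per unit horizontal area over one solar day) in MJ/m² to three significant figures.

Solar declination: sin δ = sin ε · sin λ_s = sin 22.30° × sin 58.6° = 0.32389, so δ = +18.898°.
cos H₀ = −tan(-52.6°) tan(+18.898°) = 0.4478, H₀ = 1.1065 rad.
Bracket: H₀ sin φ sin δ + cos φ cos δ sin H₀ = 1.1065×-0.79441×0.32389 + 0.60738×0.94610×0.89415 = -0.284704 + 0.513816 = 0.229112.
Q̄ = (S₀/π) × [bracket] = (1697/π) × 0.229112 = 123.76 W/m².
Daily total = Q̄ × 14.20 h × 3600 s/h = 123.76 × 14.20 × 3600 / 10⁶ = 6.327 MJ/m².

6.33 MJ/m²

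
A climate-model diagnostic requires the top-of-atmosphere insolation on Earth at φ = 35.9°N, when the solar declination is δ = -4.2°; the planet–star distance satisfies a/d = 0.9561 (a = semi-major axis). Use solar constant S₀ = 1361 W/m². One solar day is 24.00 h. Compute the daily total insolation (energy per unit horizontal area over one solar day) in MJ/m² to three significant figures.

25.4 MJ/m²

cos H₀ = −tan(+35.9°) tan(-4.200°) = 0.0532, H₀ = 1.5176 rad.
Bracket: H₀ sin φ sin δ + cos φ cos δ sin H₀ = 1.5176×0.58637×-0.07324 + 0.81004×0.99731×0.99859 = -0.065174 + 0.806722 = 0.741548.
Inverse-square distance factor (a/d)² = 0.9561² = 0.914127.
Q̄ = (S₀/π) × 0.914127 × [bracket] = (1361/π) × 0.914127 × 0.741548 = 293.67 W/m².
Daily total = Q̄ × 24.00 h × 3600 s/h = 293.67 × 24.00 × 3600 / 10⁶ = 25.37 MJ/m².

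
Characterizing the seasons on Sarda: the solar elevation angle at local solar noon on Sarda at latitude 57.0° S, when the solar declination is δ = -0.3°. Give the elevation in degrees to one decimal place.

At local noon the hour angle is zero, so the zenith angle equals |φ − δ| = |-57.0° − (-0.300°)| = 56.700°.
Elevation = 90° − 56.700° = 33.3°.

33.3°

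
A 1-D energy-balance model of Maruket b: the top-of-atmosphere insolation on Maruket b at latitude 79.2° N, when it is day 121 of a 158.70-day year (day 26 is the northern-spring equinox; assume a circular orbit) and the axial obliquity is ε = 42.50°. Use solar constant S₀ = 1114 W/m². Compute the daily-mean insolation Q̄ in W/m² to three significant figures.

Solar longitude: λ_s = 360° × (121 − 26)/158.70 = 215.501°.
sin δ = sin 42.50° × sin 215.501° = -0.39233, so δ = -23.099°.
cos H₀ = −tan(+79.2°) tan(-23.099°) = 2.2359 ≥ 1 ⇒ polar night, H₀ = 0 and Q̄ = 0.

Q̄ ≈ 0.00 W/m²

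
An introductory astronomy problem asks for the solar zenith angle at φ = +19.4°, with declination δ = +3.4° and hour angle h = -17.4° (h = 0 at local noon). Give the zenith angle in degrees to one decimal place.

cos θ_z = sin φ sin δ + cos φ cos δ cos h = 0.019699 + 0.898477 = 0.918176.
θ_z = arccos(0.918176) = 23.3°.

θ_z = 23.3°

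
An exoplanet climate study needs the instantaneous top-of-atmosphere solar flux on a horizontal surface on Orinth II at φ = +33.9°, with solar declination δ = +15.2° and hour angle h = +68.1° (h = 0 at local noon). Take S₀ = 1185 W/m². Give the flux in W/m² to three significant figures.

527 W/m²

cos θ_z = sin φ sin δ + cos φ cos δ cos h = 0.146235 + 0.298754 = 0.444989.
Flux = S₀ · cos θ_z = 1185 × 0.444989 = 527.3 W/m².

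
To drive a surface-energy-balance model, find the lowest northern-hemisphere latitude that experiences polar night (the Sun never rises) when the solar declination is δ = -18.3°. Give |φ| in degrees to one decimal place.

|φ| = 71.7°

Polar night requires cos H₀ = −tan φ tan δ ≥ 1, i.e. tan φ tan δ ≤ −1.
The boundary is |tan φ| · |tan δ| = 1, so |φ| = 90° − |δ| = 90° − 18.3° = 71.7° in the northern hemisphere.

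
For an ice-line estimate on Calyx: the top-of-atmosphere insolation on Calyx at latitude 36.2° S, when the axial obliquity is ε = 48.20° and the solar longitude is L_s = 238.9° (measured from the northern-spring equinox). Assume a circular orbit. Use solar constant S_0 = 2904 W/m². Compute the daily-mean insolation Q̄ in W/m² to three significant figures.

Q̄ ≈ 1.23e+03 W/m²

Solar declination: sin δ = sin ε · sin L_s = sin 48.20° × sin 238.9° = -0.63833, so δ = -39.667°.
cos h₀ = −tan(-36.2°) tan(-39.667°) = -0.6069, h₀ = 2.2230 rad.
Bracket: h₀ sin ϕ sin δ + cos ϕ cos δ sin h₀ = 2.2230×-0.59061×-0.63833 + 0.80696×0.76977×0.79476 = 0.838080 + 0.493684 = 1.331764.
Q̄ = (S_0/π) × [bracket] = (2904/π) × 1.331764 = 1231 W/m².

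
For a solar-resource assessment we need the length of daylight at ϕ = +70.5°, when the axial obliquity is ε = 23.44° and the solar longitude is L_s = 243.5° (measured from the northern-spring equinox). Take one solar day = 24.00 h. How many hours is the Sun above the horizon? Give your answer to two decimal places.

0.00 h

Solar declination: sin δ = sin ε · sin L_s = sin 23.44° × sin 243.5° = -0.35599, so δ = -20.854°.
cos h₀ = −tan ϕ · tan δ = 1.0758 ≥ 1, so the Sun never rises (polar night) and h₀ = 0.
Daylight = 2h₀/(2π) × 24.00 h = (0.0000/π) × 24.00 = 0.00 h.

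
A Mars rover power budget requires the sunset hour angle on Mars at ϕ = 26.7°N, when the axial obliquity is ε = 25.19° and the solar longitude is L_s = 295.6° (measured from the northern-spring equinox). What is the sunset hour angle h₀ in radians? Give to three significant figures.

h₀ = 1.36 rad

Solar declination: sin δ = sin ε · sin L_s = sin 25.19° × sin 295.6° = -0.38384, so δ = -22.572°.
cos h₀ = −tan ϕ · tan δ = −tan(+26.7°) × tan(-22.572°) = 0.2091, so h₀ = 1.3602 rad = 77.93°.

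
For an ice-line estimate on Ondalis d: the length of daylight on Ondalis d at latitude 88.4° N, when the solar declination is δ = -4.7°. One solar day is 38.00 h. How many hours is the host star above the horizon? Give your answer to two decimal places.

0.00 h

cos H₀ = −tan φ · tan δ = 2.9433 ≥ 1, so the host star never rises (polar night) and H₀ = 0.
Daylight = 2H₀/(2π) × 38.00 h = (0.0000/π) × 38.00 = 0.00 h.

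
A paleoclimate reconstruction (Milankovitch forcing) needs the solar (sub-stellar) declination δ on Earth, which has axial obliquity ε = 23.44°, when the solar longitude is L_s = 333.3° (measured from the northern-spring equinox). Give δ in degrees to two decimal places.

δ = -10.30°

sin δ = sin ε · sin L_s = sin 23.44° × sin 333.3° = -0.178734.
δ = arcsin(-0.178734) = -10.30°.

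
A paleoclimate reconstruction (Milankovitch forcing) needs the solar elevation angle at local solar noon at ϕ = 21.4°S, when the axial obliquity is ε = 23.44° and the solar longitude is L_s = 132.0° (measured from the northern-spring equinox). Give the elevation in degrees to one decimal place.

Solar declination: sin δ = sin ε · sin L_s = sin 23.44° × sin 132.0° = 0.29561, so δ = +17.194°.
At local noon the hour angle is zero, so the zenith angle equals |ϕ − δ| = |-21.4° − (+17.194°)| = 38.594°.
Elevation = 90° − 38.594° = 51.4°.

51.4°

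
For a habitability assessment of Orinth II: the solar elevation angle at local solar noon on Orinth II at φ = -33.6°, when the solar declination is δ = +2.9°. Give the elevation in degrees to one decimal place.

53.5°

At local noon the hour angle is zero, so the zenith angle equals |φ − δ| = |-33.6° − (+2.900°)| = 36.500°.
Elevation = 90° − 36.500° = 53.5°.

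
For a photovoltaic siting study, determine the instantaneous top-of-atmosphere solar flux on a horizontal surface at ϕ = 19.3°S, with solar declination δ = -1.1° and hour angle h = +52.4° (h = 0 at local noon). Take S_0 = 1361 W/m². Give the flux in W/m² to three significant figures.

cos θ_z = sin ϕ sin δ + cos ϕ cos δ cos h = 0.006345 + 0.575749 = 0.582094.
Flux = S_0 · cos θ_z = 1361 × 0.582094 = 792.2 W/m².

792 W/m²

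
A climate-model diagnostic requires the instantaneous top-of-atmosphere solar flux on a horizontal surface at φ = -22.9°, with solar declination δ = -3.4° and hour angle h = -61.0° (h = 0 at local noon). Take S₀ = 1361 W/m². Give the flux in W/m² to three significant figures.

638 W/m²

cos θ_z = sin φ sin δ + cos φ cos δ cos h = 0.023078 + 0.445813 = 0.468891.
Flux = S₀ · cos θ_z = 1361 × 0.468891 = 638.2 W/m².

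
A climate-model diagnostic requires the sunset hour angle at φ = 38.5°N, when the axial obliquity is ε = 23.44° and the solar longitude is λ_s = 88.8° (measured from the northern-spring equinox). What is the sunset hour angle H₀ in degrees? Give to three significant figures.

H₀ = 110°

Solar declination: sin δ = sin ε · sin λ_s = sin 23.44° × sin 88.8° = 0.39770, so δ = +23.435°.
cos H₀ = −tan φ · tan δ = −tan(+38.5°) × tan(+23.435°) = -0.3448, so H₀ = 1.9228 rad = 110.17°.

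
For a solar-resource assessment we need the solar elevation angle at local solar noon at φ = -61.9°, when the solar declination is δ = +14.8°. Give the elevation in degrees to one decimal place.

At local noon the hour angle is zero, so the zenith angle equals |φ − δ| = |-61.9° − (+14.800°)| = 76.700°.
Elevation = 90° − 76.700° = 13.3°.

13.3°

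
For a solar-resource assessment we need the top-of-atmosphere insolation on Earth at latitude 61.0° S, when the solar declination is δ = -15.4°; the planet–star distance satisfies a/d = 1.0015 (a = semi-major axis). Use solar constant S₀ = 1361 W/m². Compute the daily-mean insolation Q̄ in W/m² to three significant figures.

cos H₀ = −tan(-61.0°) tan(-15.400°) = -0.4969, H₀ = 2.0908 rad.
Bracket: H₀ sin φ sin δ + cos φ cos δ sin H₀ = 2.0908×-0.87462×-0.26556 + 0.48481×0.96410×0.86780 = 0.485618 + 0.405614 = 0.891232.
Inverse-square distance factor (a/d)² = 1.0015² = 1.003002.
Q̄ = (S₀/π) × 1.003002 × [bracket] = (1361/π) × 1.003002 × 0.891232 = 387.3 W/m².

Q̄ ≈ 387 W/m²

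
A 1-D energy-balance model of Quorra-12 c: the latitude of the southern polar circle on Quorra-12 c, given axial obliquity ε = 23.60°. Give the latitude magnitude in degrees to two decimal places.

66.40°

The polar circle is the lowest latitude that experiences at least one full rotation of continuous darkness at the northern-summer solstice; it lies at |φ| = 90° − ε = 90° − 23.60° = 66.40°.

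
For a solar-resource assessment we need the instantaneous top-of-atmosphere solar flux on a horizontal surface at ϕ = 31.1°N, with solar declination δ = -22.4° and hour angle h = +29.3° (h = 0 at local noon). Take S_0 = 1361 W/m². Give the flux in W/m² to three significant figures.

cos θ_z = sin ϕ sin δ + cos ϕ cos δ cos h = -0.196836 + 0.690381 = 0.493545.
Flux = S_0 · cos θ_z = 1361 × 0.493545 = 671.7 W/m².

672 W/m²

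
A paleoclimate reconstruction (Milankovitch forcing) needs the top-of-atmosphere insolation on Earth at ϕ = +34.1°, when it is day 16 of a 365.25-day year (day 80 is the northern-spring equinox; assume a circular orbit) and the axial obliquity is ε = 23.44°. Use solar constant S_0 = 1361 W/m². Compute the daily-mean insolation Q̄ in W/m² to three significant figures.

Q̄ ≈ 211 W/m²

Solar longitude: L_s = 360° × (16 − 80)/365.25 = -63.080°, i.e. -63.080° + 360° = 296.920°.
sin δ = sin 23.44° × sin 296.920° = -0.35468, so δ = -20.774°.
cos h₀ = −tan(+34.1°) tan(-20.774°) = 0.2568, h₀ = 1.3110 rad.
Bracket: h₀ sin ϕ sin δ + cos ϕ cos δ sin h₀ = 1.3110×0.56064×-0.35468 + 0.82806×0.93499×0.96645 = -0.260689 + 0.748252 = 0.487563.
Q̄ = (S_0/π) × [bracket] = (1361/π) × 0.487563 = 211.2 W/m².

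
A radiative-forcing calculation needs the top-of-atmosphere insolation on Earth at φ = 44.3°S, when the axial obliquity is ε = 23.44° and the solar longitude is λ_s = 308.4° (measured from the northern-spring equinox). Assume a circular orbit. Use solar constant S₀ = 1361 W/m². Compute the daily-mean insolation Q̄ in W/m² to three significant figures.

Solar declination: sin δ = sin ε · sin λ_s = sin 23.44° × sin 308.4° = -0.31174, so δ = -18.164°.
cos H₀ = −tan(-44.3°) tan(-18.164°) = -0.3202, H₀ = 1.8967 rad.
Bracket: H₀ sin φ sin δ + cos φ cos δ sin H₀ = 1.8967×-0.69842×-0.31174 + 0.71569×0.95017×0.94736 = 0.412960 + 0.644231 = 1.057191.
Q̄ = (S₀/π) × [bracket] = (1361/π) × 1.057191 = 458.0 W/m².

Q̄ ≈ 458 W/m²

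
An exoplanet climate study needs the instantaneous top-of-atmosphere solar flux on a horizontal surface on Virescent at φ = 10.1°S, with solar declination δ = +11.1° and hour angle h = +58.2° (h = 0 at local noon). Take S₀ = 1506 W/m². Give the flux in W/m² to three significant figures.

716 W/m²

cos θ_z = sin φ sin δ + cos φ cos δ cos h = -0.033762 + 0.509084 = 0.475322.
Flux = S₀ · cos θ_z = 1506 × 0.475322 = 715.8 W/m².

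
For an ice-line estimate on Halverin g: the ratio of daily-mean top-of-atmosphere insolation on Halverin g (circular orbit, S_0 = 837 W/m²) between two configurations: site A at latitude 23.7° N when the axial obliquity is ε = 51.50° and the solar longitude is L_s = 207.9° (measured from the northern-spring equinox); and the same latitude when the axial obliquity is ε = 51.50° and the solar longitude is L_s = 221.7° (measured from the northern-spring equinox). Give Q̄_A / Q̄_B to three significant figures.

— Configuration A (ϕ=+23.7°):
Solar declination: sin δ = sin ε · sin L_s = sin 51.50° × sin 207.9° = -0.36621, so δ = -21.482°.
cos h₀ = −tan(+23.7°) tan(-21.482°) = 0.1728, h₀ = 1.3972 rad.
Bracket: h₀ sin ϕ sin δ + cos ϕ cos δ sin h₀ = 1.3972×0.40195×-0.36621 + 0.91566×0.93053×0.98497 = -0.205665 + 0.839243 = 0.633578.
Q̄ = (S_0/π) × [bracket] = (837/π) × 0.633578 = 168.80 W/m².
— Configuration B (ϕ=+23.7°):
Solar declination: sin δ = sin ε · sin L_s = sin 51.50° × sin 221.7° = -0.52061, so δ = -31.373°.
cos h₀ = −tan(+23.7°) tan(-31.373°) = 0.2677, h₀ = 1.2998 rad.
Bracket: h₀ sin ϕ sin δ + cos ϕ cos δ sin h₀ = 1.2998×0.40195×-0.52061 + 0.91566×0.85379×0.96351 = -0.271995 + 0.753254 = 0.481259.
Q̄ = (S_0/π) × [bracket] = (837/π) × 0.481259 = 128.22 W/m².
Ratio Q̄_A / Q̄_B = 168.80 / 128.22 = 1.316.

Q̄_A / Q̄_B ≈ 1.32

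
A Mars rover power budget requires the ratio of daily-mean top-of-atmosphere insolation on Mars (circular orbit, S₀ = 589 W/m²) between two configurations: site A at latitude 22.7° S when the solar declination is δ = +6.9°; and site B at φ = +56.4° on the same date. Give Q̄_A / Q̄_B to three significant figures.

— Configuration A (φ=-22.7°):
cos H₀ = −tan(-22.7°) tan(+6.900°) = 0.0506, H₀ = 1.5202 rad.
Bracket: H₀ sin φ sin δ + cos φ cos δ sin H₀ = 1.5202×-0.38591×0.12014 + 0.92254×0.99276×0.99872 = -0.070481 + 0.914689 = 0.844208.
Q̄ = (S₀/π) × [bracket] = (589/π) × 0.844208 = 158.28 W/m².
— Configuration B (φ=+56.4°):
cos H₀ = −tan(+56.4°) tan(+6.900°) = -0.1821, H₀ = 1.7540 rad.
Bracket: H₀ sin φ sin δ + cos φ cos δ sin H₀ = 1.7540×0.83292×0.12014 + 0.55339×0.99276×0.98327 = 0.175518 + 0.540192 = 0.715710.
Q̄ = (S₀/π) × [bracket] = (589/π) × 0.715710 = 134.18 W/m².
Ratio Q̄_A / Q̄_B = 158.28 / 134.18 = 1.180.

Q̄_A / Q̄_B ≈ 1.18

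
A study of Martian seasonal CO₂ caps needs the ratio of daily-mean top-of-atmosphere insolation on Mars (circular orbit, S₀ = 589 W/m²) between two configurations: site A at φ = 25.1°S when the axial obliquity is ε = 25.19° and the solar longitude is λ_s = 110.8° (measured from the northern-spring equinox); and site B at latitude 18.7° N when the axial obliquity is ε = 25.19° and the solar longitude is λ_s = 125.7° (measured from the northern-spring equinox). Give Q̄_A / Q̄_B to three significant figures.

Q̄_A / Q̄_B ≈ 0.545

— Configuration A (φ=-25.1°):
Solar declination: sin δ = sin ε · sin λ_s = sin 25.19° × sin 110.8° = 0.39788, so δ = +23.446°.
cos H₀ = −tan(-25.1°) tan(+23.446°) = 0.2032, H₀ = 1.3662 rad.
Bracket: H₀ sin φ sin δ + cos φ cos δ sin H₀ = 1.3662×-0.42420×0.39788 + 0.90557×0.91744×0.97915 = -0.230588 + 0.813484 = 0.582896.
Q̄ = (S₀/π) × [bracket] = (589/π) × 0.582896 = 109.28 W/m².
— Configuration B (φ=+18.7°):
Solar declination: sin δ = sin ε · sin λ_s = sin 25.19° × sin 125.7° = 0.34564, so δ = +20.221°.
cos H₀ = −tan(+18.7°) tan(+20.221°) = -0.1247, H₀ = 1.6958 rad.
Bracket: H₀ sin φ sin δ + cos φ cos δ sin H₀ = 1.6958×0.32061×0.34564 + 0.94721×0.93837×0.99220 = 0.187921 + 0.881901 = 1.069822.
Q̄ = (S₀/π) × [bracket] = (589/π) × 1.069822 = 200.58 W/m².
Ratio Q̄_A / Q̄_B = 109.28 / 200.58 = 0.5448.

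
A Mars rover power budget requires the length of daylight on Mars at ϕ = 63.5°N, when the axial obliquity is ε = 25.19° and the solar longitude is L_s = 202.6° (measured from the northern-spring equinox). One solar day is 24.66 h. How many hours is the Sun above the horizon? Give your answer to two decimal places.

Solar declination: sin δ = sin ε · sin L_s = sin 25.19° × sin 202.6° = -0.16356, so δ = -9.414°.
cos h₀ = −tan ϕ · tan δ = −tan(+63.5°) × tan(-9.414°) = 0.3325, so h₀ = 1.2318 rad = 70.58°.
Daylight = 2h₀/(2π) × 24.66 h = (1.2318/π) × 24.66 = 9.67 h.

9.67 h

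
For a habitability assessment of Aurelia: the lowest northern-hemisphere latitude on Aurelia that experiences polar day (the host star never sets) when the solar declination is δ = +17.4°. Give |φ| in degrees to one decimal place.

Polar day requires cos H₀ = −tan φ tan δ ≤ −1, i.e. tan φ tan δ ≥ 1.
The boundary is |tan φ| · |tan δ| = 1, so |φ| = 90° − |δ| = 90° − 17.4° = 72.6° in the northern hemisphere.

|φ| = 72.6°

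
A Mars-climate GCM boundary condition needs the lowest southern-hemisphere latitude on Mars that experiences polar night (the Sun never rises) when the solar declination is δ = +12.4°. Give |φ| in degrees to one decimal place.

Polar night requires cos H₀ = −tan φ tan δ ≥ 1, i.e. tan φ tan δ ≤ −1.
The boundary is |tan φ| · |tan δ| = 1, so |φ| = 90° − |δ| = 90° − 12.4° = 77.6° in the southern hemisphere.

|φ| = 77.6°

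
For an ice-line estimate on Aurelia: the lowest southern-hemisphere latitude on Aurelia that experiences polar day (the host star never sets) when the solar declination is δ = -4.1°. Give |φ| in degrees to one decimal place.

|φ| = 85.9°

Polar day requires cos H₀ = −tan φ tan δ ≤ −1, i.e. tan φ tan δ ≥ 1.
The boundary is |tan φ| · |tan δ| = 1, so |φ| = 90° − |δ| = 90° − 4.1° = 85.9° in the southern hemisphere.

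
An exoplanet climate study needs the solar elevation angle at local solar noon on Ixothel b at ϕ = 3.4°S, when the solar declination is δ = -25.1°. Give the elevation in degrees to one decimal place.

At local noon the hour angle is zero, so the zenith angle equals |ϕ − δ| = |-3.4° − (-25.100°)| = 21.700°.
Elevation = 90° − 21.700° = 68.3°.

68.3°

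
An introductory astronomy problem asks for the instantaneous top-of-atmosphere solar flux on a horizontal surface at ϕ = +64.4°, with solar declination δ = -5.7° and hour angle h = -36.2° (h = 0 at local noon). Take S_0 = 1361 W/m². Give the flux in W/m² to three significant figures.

cos θ_z = sin ϕ sin δ + cos ϕ cos δ cos h = -0.089570 + 0.346952 = 0.257382.
Flux = S_0 · cos θ_z = 1361 × 0.257382 = 350.3 W/m².

350 W/m²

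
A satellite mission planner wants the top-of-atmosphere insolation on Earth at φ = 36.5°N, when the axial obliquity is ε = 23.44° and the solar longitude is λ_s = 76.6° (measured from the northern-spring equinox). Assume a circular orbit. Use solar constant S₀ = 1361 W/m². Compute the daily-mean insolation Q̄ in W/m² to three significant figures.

Q̄ ≈ 493 W/m²

Solar declination: sin δ = sin ε · sin λ_s = sin 23.44° × sin 76.6° = 0.38696, so δ = +22.765°.
cos H₀ = −tan(+36.5°) tan(+22.765°) = -0.3105, H₀ = 1.8865 rad.
Bracket: H₀ sin φ sin δ + cos φ cos δ sin H₀ = 1.8865×0.59482×0.38696 + 0.80386×0.92210×0.95057 = 0.434219 + 0.704600 = 1.138819.
Q̄ = (S₀/π) × [bracket] = (1361/π) × 1.138819 = 493.4 W/m².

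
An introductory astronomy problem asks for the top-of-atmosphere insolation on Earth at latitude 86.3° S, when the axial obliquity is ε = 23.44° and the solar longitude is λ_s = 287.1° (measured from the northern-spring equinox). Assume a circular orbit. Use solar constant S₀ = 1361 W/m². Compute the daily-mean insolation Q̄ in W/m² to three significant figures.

Solar declination: sin δ = sin ε · sin λ_s = sin 23.44° × sin 287.1° = -0.38020, so δ = -22.346°.
cos H₀ = −tan(-86.3°) tan(-22.346°) = -6.3568 ≤ −1 ⇒ polar day, H₀ = π.
Bracket: H₀ sin φ sin δ + cos φ cos δ sin H₀ = 3.1416×-0.99792×-0.38020 + 0.06453×0.92490×0.00000 = 1.191952 + 0.000000 = 1.191952.
Q̄ = (S₀/π) × [bracket] = (1361/π) × 1.191952 = 516.4 W/m².

Q̄ ≈ 516 W/m²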